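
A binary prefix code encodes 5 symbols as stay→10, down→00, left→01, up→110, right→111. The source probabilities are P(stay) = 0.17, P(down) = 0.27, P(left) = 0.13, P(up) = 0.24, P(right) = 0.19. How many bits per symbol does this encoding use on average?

L̄ = Σ pᵢ·ℓᵢ = 0.17·2 + 0.27·2 + 0.13·2 + 0.24·3 + 0.19·3 = 2.43 bits/symbol.

2.43 bits/symbol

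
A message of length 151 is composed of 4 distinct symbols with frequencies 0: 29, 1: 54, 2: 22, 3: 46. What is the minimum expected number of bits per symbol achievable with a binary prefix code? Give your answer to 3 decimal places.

Probabilities are the counts divided by 151.
Repeatedly combine the two least-probable nodes; the expected code length is the sum of the merged weights.
merge 22/151 + 29/151 → 51/151
merge 46/151 + 51/151 → 97/151
merge 54/151 + 97/151 → 1
L = 51/151 + 97/151 + 1 = 299/151 ≈ 1.980 bits/symbol.

1.980 bits/symbol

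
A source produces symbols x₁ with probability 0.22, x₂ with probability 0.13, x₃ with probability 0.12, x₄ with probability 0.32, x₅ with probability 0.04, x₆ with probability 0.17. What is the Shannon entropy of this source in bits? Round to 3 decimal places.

H = −Σ pᵢ log₂ pᵢ.
−0.22·log₂(0.22) = 0.4806
−0.13·log₂(0.13) = 0.3826
−0.12·log₂(0.12) = 0.3671
−0.32·log₂(0.32) = 0.5260
−0.04·log₂(0.04) = 0.1858
−0.17·log₂(0.17) = 0.4346
Sum ≈ 2.3767 → 2.377 bits.

2.377 bits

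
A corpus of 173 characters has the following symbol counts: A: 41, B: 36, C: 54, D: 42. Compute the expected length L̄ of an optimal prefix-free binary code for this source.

Probabilities are the counts divided by 173.
Repeatedly combine the two least-probable nodes; the expected code length is the sum of the merged weights.
merge 36/173 + 41/173 → 77/173
merge 42/173 + 54/173 → 96/173
merge 77/173 + 96/173 → 1
L = 77/173 + 96/173 + 1 = 2 bits/symbol.

2 bits/symbol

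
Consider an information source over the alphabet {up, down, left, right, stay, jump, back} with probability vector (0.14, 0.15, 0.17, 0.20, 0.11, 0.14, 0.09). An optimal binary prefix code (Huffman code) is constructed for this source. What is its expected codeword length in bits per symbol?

Repeatedly combine the two least-probable nodes; the expected code length is the sum of the merged weights.
merge 9/100 + 11/100 → 1/5
merge 7/50 + 7/50 → 7/25
merge 3/20 + 17/100 → 8/25
merge 1/5 + 1/5 → 2/5
merge 7/25 + 8/25 → 3/5
merge 2/5 + 3/5 → 1
L = 1/5 + 7/25 + 8/25 + 2/5 + 3/5 + 1 = 14/5 = 2.8 bits/symbol.

2.8 bits/symbol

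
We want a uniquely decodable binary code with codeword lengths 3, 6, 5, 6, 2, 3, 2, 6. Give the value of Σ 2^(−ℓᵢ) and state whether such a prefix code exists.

With common denominator 2^6 = 64: Σ 2^(−ℓᵢ) = 8/64 + 1/64 + 2/64 + 1/64 + 16/64 + 8/64 + 16/64 + 1/64 = 53/64 = 0.828125.
Kraft's inequality requires Σ ≤ 1; here Σ = 0.828125 ≤ 1, so such a prefix code exists.

0.828125; yes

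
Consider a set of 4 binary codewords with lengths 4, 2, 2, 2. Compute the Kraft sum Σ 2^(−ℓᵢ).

With common denominator 2^4 = 16: Σ 2^(−ℓᵢ) = 1/16 + 4/16 + 4/16 + 4/16 = 13/16 = 0.8125.

0.8125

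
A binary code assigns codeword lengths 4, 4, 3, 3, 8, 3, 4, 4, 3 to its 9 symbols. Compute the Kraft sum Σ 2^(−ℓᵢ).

0.75390625

With common denominator 2^8 = 256: Σ 2^(−ℓᵢ) = 16/256 + 16/256 + 32/256 + 32/256 + 1/256 + 32/256 + 16/256 + 16/256 + 32/256 = 193/256 = 0.75390625.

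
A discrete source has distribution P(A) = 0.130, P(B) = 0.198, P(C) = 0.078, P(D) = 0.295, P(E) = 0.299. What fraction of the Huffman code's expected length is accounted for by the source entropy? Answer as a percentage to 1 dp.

Entropy H = −Σ p log₂ p ≈ 2.1727 bits.
Huffman merges: 39/500+13/100→26/125; 99/500+26/125→203/500; 59/200+299/1000→297/500; 203/500+297/500→1. L = 276/125 ≈ 2.2080.
Efficiency = H/L = 2.1727/2.2080 = 98.4%.

98.4%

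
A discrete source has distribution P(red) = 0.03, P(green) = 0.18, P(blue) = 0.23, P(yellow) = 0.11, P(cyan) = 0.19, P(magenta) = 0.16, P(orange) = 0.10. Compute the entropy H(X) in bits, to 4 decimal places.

2.6455 bits

H = −Σ pᵢ log₂ pᵢ.
−0.03·log₂(0.03) = 0.1518
−0.18·log₂(0.18) = 0.4453
−0.23·log₂(0.23) = 0.4877
−0.11·log₂(0.11) = 0.3503
−0.19·log₂(0.19) = 0.4552
−0.16·log₂(0.16) = 0.4230
−0.10·log₂(0.10) = 0.3322
Sum ≈ 2.6455 → 2.6455 bits.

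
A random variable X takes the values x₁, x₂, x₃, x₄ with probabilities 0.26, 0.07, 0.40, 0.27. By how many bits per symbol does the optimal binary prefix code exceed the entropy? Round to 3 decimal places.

0.117 bits

Entropy H = −Σ p log₂ p ≈ 1.8126 bits.
Huffman merges: 7/100+13/50→33/100; 27/100+33/100→3/5; 2/5+3/5→1. L = 193/100 ≈ 1.9300.
L − H = 1.9300 − 1.8126 = 0.117 bits.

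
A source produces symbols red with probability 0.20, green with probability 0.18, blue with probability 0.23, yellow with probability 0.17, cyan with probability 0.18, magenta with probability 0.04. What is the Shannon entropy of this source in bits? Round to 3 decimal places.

H = −Σ pᵢ log₂ pᵢ.
−0.20·log₂(0.20) = 0.4644
−0.18·log₂(0.18) = 0.4453
−0.23·log₂(0.23) = 0.4877
−0.17·log₂(0.17) = 0.4346
−0.18·log₂(0.18) = 0.4453
−0.04·log₂(0.04) = 0.1858
Sum ≈ 2.4630 → 2.463 bits.

2.463 bits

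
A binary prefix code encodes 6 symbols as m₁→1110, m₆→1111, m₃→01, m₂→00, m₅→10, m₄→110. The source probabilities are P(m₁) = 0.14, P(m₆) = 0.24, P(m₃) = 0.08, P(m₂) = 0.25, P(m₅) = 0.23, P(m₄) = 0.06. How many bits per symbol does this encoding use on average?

2.82 bits/symbol

L̄ = Σ pᵢ·ℓᵢ = 0.14·4 + 0.24·4 + 0.08·2 + 0.25·2 + 0.23·2 + 0.06·3 = 2.82 bits/symbol.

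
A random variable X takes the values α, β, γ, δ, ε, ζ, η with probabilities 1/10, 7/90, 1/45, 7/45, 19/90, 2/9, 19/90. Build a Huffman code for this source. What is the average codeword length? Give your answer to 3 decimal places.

2.656 bits/symbol

Repeatedly combine the two least-probable nodes; the expected code length is the sum of the merged weights.
merge 1/45 + 7/90 → 1/10
merge 1/10 + 1/10 → 1/5
merge 7/45 + 1/5 → 16/45
merge 19/90 + 19/90 → 19/45
merge 2/9 + 16/45 → 26/45
merge 19/45 + 26/45 → 1
L = 1/10 + 1/5 + 16/45 + 19/45 + 26/45 + 1 = 239/90 ≈ 2.656 bits/symbol.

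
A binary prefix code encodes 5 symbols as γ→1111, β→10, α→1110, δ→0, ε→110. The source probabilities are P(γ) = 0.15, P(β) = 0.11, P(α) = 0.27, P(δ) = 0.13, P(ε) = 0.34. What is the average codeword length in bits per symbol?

3.05 bits/symbol

L̄ = Σ pᵢ·ℓᵢ = 0.15·4 + 0.11·2 + 0.27·4 + 0.13·1 + 0.34·3 = 3.05 bits/symbol.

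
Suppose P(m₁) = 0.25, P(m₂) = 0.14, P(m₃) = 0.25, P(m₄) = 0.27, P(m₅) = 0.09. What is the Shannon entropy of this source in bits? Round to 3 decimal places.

H = −Σ pᵢ log₂ pᵢ.
−0.25·log₂(0.25) = 0.5000
−0.14·log₂(0.14) = 0.3971
−0.25·log₂(0.25) = 0.5000
−0.27·log₂(0.27) = 0.5100
−0.09·log₂(0.09) = 0.3127
Sum ≈ 2.2198 → 2.220 bits.

2.220 bits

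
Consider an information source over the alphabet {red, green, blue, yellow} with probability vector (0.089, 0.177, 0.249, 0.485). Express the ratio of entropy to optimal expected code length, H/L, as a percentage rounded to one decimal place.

Entropy H = −Σ p log₂ p ≈ 1.7585 bits.
Huffman merges: 89/1000+177/1000→133/500; 249/1000+133/500→103/200; 97/200+103/200→1. L = 1781/1000 ≈ 1.7810.
Efficiency = H/L = 1.7585/1.7810 = 98.7%.

98.7%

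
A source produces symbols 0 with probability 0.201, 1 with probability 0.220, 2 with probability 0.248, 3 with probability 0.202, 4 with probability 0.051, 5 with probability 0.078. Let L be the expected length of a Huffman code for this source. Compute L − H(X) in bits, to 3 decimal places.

0.042 bits

Entropy H = −Σ p log₂ p ≈ 2.4169 bits.
Huffman merges: 51/1000+39/500→129/1000; 129/1000+201/1000→33/100; 101/500+11/50→211/500; 31/125+33/100→289/500; 211/500+289/500→1. L = 2459/1000 ≈ 2.4590.
L − H = 2.4590 − 2.4169 = 0.042 bits.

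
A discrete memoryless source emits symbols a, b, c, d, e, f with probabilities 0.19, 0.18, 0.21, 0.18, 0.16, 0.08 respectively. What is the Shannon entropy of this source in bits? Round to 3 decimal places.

2.533 bits

H = −Σ pᵢ log₂ pᵢ.
−0.19·log₂(0.19) = 0.4552
−0.18·log₂(0.18) = 0.4453
−0.21·log₂(0.21) = 0.4728
−0.18·log₂(0.18) = 0.4453
−0.16·log₂(0.16) = 0.4230
−0.08·log₂(0.08) = 0.2915
Sum ≈ 2.5332 → 2.533 bits.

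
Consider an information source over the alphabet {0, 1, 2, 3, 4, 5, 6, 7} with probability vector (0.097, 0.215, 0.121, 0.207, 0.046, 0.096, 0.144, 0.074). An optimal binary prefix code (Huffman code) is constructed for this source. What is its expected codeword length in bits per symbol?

2.891 bits/symbol

Repeatedly combine the two least-probable nodes; the expected code length is the sum of the merged weights.
merge 23/500 + 37/500 → 3/25
merge 12/125 + 97/1000 → 193/1000
merge 3/25 + 121/1000 → 241/1000
merge 18/125 + 193/1000 → 337/1000
merge 207/1000 + 43/200 → 211/500
merge 241/1000 + 337/1000 → 289/500
merge 211/500 + 289/500 → 1
L = 3/25 + 193/1000 + 241/1000 + 337/1000 + 211/500 + 289/500 + 1 = 2891/1000 = 2.891 bits/symbol.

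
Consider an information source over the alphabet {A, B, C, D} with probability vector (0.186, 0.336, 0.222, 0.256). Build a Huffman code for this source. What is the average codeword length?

Repeatedly combine the two least-probable nodes; the expected code length is the sum of the merged weights.
merge 93/500 + 111/500 → 51/125
merge 32/125 + 42/125 → 74/125
merge 51/125 + 74/125 → 1
L = 51/125 + 74/125 + 1 = 2 bits/symbol.

2 bits/symbol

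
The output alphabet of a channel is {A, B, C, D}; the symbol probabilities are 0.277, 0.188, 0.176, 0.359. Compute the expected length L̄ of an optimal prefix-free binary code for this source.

2 bits/symbol

Repeatedly combine the two least-probable nodes; the expected code length is the sum of the merged weights.
merge 22/125 + 47/250 → 91/250
merge 277/1000 + 359/1000 → 159/250
merge 91/250 + 159/250 → 1
L = 91/250 + 159/250 + 1 = 2 bits/symbol.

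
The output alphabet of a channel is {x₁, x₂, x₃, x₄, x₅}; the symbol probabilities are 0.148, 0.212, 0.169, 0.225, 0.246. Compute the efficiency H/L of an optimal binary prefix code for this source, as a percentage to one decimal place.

Entropy H = −Σ p log₂ p ≈ 2.2978 bits.
Huffman merges: 37/250+169/1000→317/1000; 53/250+9/40→437/1000; 123/500+317/1000→563/1000; 437/1000+563/1000→1. L = 2317/1000 ≈ 2.3170.
Efficiency = H/L = 2.2978/2.3170 = 99.2%.

99.2%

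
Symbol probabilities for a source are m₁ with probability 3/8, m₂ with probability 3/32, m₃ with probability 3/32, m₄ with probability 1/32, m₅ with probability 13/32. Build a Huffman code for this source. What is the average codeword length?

Repeatedly combine the two least-probable nodes; the expected code length is the sum of the merged weights.
merge 1/32 + 3/32 → 1/8
merge 3/32 + 1/8 → 7/32
merge 7/32 + 3/8 → 19/32
merge 13/32 + 19/32 → 1
L = 1/8 + 7/32 + 19/32 + 1 = 31/16 = 1.9375 bits/symbol.

1.9375 bits/symbol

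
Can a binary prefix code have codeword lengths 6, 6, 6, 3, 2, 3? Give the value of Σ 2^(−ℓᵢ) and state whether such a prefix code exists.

0.546875; yes

With common denominator 2^6 = 64: Σ 2^(−ℓᵢ) = 1/64 + 1/64 + 1/64 + 8/64 + 16/64 + 8/64 = 35/64 = 0.546875.
Kraft's inequality requires Σ ≤ 1; here Σ = 0.546875 ≤ 1, so such a prefix code exists.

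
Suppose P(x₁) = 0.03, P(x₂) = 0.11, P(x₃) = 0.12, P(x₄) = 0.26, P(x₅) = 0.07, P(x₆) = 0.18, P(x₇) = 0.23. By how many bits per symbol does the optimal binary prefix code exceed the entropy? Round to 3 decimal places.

Entropy H = −Σ p log₂ p ≈ 2.5759 bits.
Huffman merges: 3/100+7/100→1/10; 1/10+11/100→21/100; 3/25+9/50→3/10; 21/100+23/100→11/25; 13/50+3/10→14/25; 11/25+14/25→1. L = 261/100 ≈ 2.6100.
L − H = 2.6100 − 2.5759 = 0.034 bits.

0.034 bits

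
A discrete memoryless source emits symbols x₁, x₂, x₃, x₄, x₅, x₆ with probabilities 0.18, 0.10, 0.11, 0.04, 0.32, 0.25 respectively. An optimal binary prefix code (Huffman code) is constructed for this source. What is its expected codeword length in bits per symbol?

Repeatedly combine the two least-probable nodes; the expected code length is the sum of the merged weights.
merge 1/25 + 1/10 → 7/50
merge 11/100 + 7/50 → 1/4
merge 9/50 + 1/4 → 43/100
merge 1/4 + 8/25 → 57/100
merge 43/100 + 57/100 → 1
L = 7/50 + 1/4 + 43/100 + 57/100 + 1 = 239/100 = 2.39 bits/symbol.

2.39 bits/symbol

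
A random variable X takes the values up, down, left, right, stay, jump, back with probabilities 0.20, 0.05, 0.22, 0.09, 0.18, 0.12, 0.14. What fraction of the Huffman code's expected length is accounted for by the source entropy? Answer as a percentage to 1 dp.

Entropy H = −Σ p log₂ p ≈ 2.6832 bits.
Huffman merges: 1/20+9/100→7/50; 3/25+7/50→13/50; 7/50+9/50→8/25; 1/5+11/50→21/50; 13/50+8/25→29/50; 21/50+29/50→1. L = 68/25 ≈ 2.7200.
Efficiency = H/L = 2.6832/2.7200 = 98.6%.

98.6%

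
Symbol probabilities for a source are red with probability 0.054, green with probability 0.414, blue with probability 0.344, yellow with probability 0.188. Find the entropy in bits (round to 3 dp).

1.737 bits

H = −Σ pᵢ log₂ pᵢ.
−0.054·log₂(0.054) = 0.2274
−0.414·log₂(0.414) = 0.5267
−0.344·log₂(0.344) = 0.5296
−0.188·log₂(0.188) = 0.4533
Sum ≈ 1.7370 → 1.737 bits.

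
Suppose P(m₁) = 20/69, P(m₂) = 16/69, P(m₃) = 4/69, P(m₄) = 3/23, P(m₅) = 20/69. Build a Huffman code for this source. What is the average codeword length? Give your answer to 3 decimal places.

2.188 bits/symbol

Repeatedly combine the two least-probable nodes; the expected code length is the sum of the merged weights.
merge 4/69 + 3/23 → 13/69
merge 13/69 + 16/69 → 29/69
merge 20/69 + 20/69 → 40/69
merge 29/69 + 40/69 → 1
L = 13/69 + 29/69 + 40/69 + 1 = 151/69 ≈ 2.188 bits/symbol.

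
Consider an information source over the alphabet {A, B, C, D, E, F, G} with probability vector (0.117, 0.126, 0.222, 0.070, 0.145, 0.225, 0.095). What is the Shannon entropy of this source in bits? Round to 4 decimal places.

2.7001 bits

H = −Σ pᵢ log₂ pᵢ.
−0.117·log₂(0.117) = 0.3622
−0.126·log₂(0.126) = 0.3766
−0.222·log₂(0.222) = 0.4820
−0.070·log₂(0.070) = 0.2686
−0.145·log₂(0.145) = 0.4040
−0.225·log₂(0.225) = 0.4842
−0.095·log₂(0.095) = 0.3226
Sum ≈ 2.7001 → 2.7001 bits.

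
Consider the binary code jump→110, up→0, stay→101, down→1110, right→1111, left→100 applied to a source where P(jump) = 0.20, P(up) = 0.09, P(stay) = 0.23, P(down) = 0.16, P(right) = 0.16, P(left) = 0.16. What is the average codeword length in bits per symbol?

3.14 bits/symbol

L̄ = Σ pᵢ·ℓᵢ = 0.20·3 + 0.09·1 + 0.23·3 + 0.16·4 + 0.16·4 + 0.16·3 = 3.14 bits/symbol.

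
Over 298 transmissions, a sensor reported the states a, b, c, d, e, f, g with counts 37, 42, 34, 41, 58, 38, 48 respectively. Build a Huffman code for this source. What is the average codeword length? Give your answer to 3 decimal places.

2.805 bits/symbol

Probabilities are the counts divided by 298.
Repeatedly combine the two least-probable nodes; the expected code length is the sum of the merged weights.
merge 17/149 + 37/298 → 71/298
merge 19/149 + 41/298 → 79/298
merge 21/149 + 24/149 → 45/149
merge 29/149 + 71/298 → 129/298
merge 79/298 + 45/149 → 169/298
merge 129/298 + 169/298 → 1
L = 71/298 + 79/298 + 45/149 + 129/298 + 169/298 + 1 = 418/149 ≈ 2.805 bits/symbol.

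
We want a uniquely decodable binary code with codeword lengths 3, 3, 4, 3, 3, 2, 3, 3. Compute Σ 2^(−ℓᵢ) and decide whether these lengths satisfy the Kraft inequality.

With common denominator 2^4 = 16: Σ 2^(−ℓᵢ) = 2/16 + 2/16 + 1/16 + 2/16 + 2/16 + 4/16 + 2/16 + 2/16 = 17/16 = 1.0625.
Kraft's inequality requires Σ ≤ 1; here Σ = 1.0625 > 1, so no such prefix code exists.

1.0625; no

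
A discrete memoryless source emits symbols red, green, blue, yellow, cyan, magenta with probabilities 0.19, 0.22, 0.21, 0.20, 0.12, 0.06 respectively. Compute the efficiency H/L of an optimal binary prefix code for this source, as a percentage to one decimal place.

Entropy H = −Σ p log₂ p ≈ 2.4836 bits.
Huffman merges: 3/50+3/25→9/50; 9/50+19/100→37/100; 1/5+21/100→41/100; 11/50+37/100→59/100; 41/100+59/100→1. L = 51/20 ≈ 2.5500.
Efficiency = H/L = 2.4836/2.5500 = 97.4%.

97.4%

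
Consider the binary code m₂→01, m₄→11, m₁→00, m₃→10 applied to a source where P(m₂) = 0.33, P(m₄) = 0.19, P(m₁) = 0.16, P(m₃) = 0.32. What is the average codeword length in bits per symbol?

2 bits/symbol

L̄ = Σ pᵢ·ℓᵢ = 0.33·2 + 0.19·2 + 0.16·2 + 0.32·2 = 2 bits/symbol.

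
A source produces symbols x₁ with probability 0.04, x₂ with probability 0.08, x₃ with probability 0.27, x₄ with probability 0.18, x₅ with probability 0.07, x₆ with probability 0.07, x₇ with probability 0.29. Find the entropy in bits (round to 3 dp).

H = −Σ pᵢ log₂ pᵢ.
−0.04·log₂(0.04) = 0.1858
−0.08·log₂(0.08) = 0.2915
−0.27·log₂(0.27) = 0.5100
−0.18·log₂(0.18) = 0.4453
−0.07·log₂(0.07) = 0.2686
−0.07·log₂(0.07) = 0.2686
−0.29·log₂(0.29) = 0.5179
Sum ≈ 2.4876 → 2.488 bits.

2.488 bits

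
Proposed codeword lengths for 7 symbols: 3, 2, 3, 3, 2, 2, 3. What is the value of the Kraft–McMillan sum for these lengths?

With common denominator 2^3 = 8: Σ 2^(−ℓᵢ) = 1/8 + 2/8 + 1/8 + 1/8 + 2/8 + 2/8 + 1/8 = 10/8 = 1.25.

1.25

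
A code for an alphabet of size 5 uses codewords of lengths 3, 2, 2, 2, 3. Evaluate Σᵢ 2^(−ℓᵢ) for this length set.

1

With common denominator 2^3 = 8: Σ 2^(−ℓᵢ) = 1/8 + 2/8 + 2/8 + 2/8 + 1/8 = 8/8 = 1.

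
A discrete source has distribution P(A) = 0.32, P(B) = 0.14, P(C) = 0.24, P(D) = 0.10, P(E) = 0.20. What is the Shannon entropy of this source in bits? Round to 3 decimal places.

2.214 bits

H = −Σ pᵢ log₂ pᵢ.
−0.32·log₂(0.32) = 0.5260
−0.14·log₂(0.14) = 0.3971
−0.24·log₂(0.24) = 0.4941
−0.10·log₂(0.10) = 0.3322
−0.20·log₂(0.20) = 0.4644
Sum ≈ 2.2139 → 2.214 bits.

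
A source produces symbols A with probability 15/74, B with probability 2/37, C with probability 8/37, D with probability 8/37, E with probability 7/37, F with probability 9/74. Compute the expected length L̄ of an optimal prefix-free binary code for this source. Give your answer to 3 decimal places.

Repeatedly combine the two least-probable nodes; the expected code length is the sum of the merged weights.
merge 2/37 + 9/74 → 13/74
merge 13/74 + 7/37 → 27/74
merge 15/74 + 8/37 → 31/74
merge 8/37 + 27/74 → 43/74
merge 31/74 + 43/74 → 1
L = 13/74 + 27/74 + 31/74 + 43/74 + 1 = 94/37 ≈ 2.541 bits/symbol.

2.541 bits/symbol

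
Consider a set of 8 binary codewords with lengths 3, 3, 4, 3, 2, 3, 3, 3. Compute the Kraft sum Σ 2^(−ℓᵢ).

1.0625

With common denominator 2^4 = 16: Σ 2^(−ℓᵢ) = 2/16 + 2/16 + 1/16 + 2/16 + 4/16 + 2/16 + 2/16 + 2/16 = 17/16 = 1.0625.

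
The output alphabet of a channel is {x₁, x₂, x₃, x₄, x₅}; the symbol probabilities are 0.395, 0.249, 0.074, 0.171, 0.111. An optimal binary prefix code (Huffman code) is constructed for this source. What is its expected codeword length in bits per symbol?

Repeatedly combine the two least-probable nodes; the expected code length is the sum of the merged weights.
merge 37/500 + 111/1000 → 37/200
merge 171/1000 + 37/200 → 89/250
merge 249/1000 + 89/250 → 121/200
merge 79/200 + 121/200 → 1
L = 37/200 + 89/250 + 121/200 + 1 = 1073/500 = 2.146 bits/symbol.

2.146 bits/symbol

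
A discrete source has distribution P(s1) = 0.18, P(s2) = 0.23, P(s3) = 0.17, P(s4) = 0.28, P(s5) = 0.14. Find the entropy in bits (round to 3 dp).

H = −Σ pᵢ log₂ pᵢ.
−0.18·log₂(0.18) = 0.4453
−0.23·log₂(0.23) = 0.4877
−0.17·log₂(0.17) = 0.4346
−0.28·log₂(0.28) = 0.5142
−0.14·log₂(0.14) = 0.3971
Sum ≈ 2.2789 → 2.279 bits.

2.279 bits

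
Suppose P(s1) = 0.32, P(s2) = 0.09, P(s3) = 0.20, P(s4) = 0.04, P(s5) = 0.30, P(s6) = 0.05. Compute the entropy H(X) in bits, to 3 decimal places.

2.226 bits

H = −Σ pᵢ log₂ pᵢ.
−0.32·log₂(0.32) = 0.5260
−0.09·log₂(0.09) = 0.3127
−0.20·log₂(0.20) = 0.4644
−0.04·log₂(0.04) = 0.1858
−0.30·log₂(0.30) = 0.5211
−0.05·log₂(0.05) = 0.2161
Sum ≈ 2.2260 → 2.226 bits.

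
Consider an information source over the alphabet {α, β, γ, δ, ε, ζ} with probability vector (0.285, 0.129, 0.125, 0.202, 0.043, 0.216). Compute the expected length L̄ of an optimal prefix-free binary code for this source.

2.465 bits/symbol

Repeatedly combine the two least-probable nodes; the expected code length is the sum of the merged weights.
merge 43/1000 + 1/8 → 21/125
merge 129/1000 + 21/125 → 297/1000
merge 101/500 + 27/125 → 209/500
merge 57/200 + 297/1000 → 291/500
merge 209/500 + 291/500 → 1
L = 21/125 + 297/1000 + 209/500 + 291/500 + 1 = 493/200 = 2.465 bits/symbol.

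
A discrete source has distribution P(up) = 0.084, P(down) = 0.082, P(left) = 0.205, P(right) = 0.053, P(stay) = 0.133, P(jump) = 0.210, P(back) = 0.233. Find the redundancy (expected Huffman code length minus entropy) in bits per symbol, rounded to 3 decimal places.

Entropy H = −Σ p log₂ p ≈ 2.6389 bits.
Huffman merges: 53/1000+41/500→27/200; 21/250+133/1000→217/1000; 27/200+41/200→17/50; 21/100+217/1000→427/1000; 233/1000+17/50→573/1000; 427/1000+573/1000→1. L = 673/250 ≈ 2.6920.
L − H = 2.6920 − 2.6389 = 0.053 bits.

0.053 bits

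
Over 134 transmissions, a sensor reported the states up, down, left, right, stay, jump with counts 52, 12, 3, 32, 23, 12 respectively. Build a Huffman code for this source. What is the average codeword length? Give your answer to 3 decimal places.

2.299 bits/symbol

Probabilities are the counts divided by 134.
Repeatedly combine the two least-probable nodes; the expected code length is the sum of the merged weights.
merge 3/134 + 6/67 → 15/134
merge 6/67 + 15/134 → 27/134
merge 23/134 + 27/134 → 25/67
merge 16/67 + 25/67 → 41/67
merge 26/67 + 41/67 → 1
L = 15/134 + 27/134 + 25/67 + 41/67 + 1 = 154/67 ≈ 2.299 bits/symbol.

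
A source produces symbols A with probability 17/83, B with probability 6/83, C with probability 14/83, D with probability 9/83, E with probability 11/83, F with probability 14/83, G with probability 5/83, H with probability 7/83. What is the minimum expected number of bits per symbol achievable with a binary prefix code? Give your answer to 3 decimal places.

2.928 bits/symbol

Repeatedly combine the two least-probable nodes; the expected code length is the sum of the merged weights.
merge 5/83 + 6/83 → 11/83
merge 7/83 + 9/83 → 16/83
merge 11/83 + 11/83 → 22/83
merge 14/83 + 14/83 → 28/83
merge 16/83 + 17/83 → 33/83
merge 22/83 + 28/83 → 50/83
merge 33/83 + 50/83 → 1
L = 11/83 + 16/83 + 22/83 + 28/83 + 33/83 + 50/83 + 1 = 243/83 ≈ 2.928 bits/symbol.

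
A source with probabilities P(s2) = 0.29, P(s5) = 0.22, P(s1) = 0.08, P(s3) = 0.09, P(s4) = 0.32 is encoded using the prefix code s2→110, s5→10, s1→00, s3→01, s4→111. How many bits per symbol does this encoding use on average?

2.61 bits/symbol

L̄ = Σ pᵢ·ℓᵢ = 0.29·3 + 0.22·2 + 0.08·2 + 0.09·2 + 0.32·3 = 2.61 bits/symbol.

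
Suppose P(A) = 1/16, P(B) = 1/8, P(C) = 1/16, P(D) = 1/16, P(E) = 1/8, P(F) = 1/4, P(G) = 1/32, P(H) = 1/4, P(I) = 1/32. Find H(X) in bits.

2.8125 bits

Each probability is a power of 1/2, so log₂(1/p) is an integer.
H = Σ p·log₂(1/p) = 1/16·4 + 1/8·3 + 1/16·4 + 1/16·4 + 1/8·3 + 1/4·2 + 1/32·5 + 1/4·2 + 1/32·5 = 2.8125 bits.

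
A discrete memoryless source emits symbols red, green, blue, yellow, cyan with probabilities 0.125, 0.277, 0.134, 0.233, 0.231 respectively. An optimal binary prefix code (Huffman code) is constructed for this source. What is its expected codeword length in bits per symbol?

Repeatedly combine the two least-probable nodes; the expected code length is the sum of the merged weights.
merge 1/8 + 67/500 → 259/1000
merge 231/1000 + 233/1000 → 58/125
merge 259/1000 + 277/1000 → 67/125
merge 58/125 + 67/125 → 1
L = 259/1000 + 58/125 + 67/125 + 1 = 2259/1000 = 2.259 bits/symbol.

2.259 bits/symbol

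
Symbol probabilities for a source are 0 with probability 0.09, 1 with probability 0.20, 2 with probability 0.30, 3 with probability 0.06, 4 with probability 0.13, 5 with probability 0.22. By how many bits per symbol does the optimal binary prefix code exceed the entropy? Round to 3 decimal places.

0.025 bits

Entropy H = −Σ p log₂ p ≈ 2.4049 bits.
Huffman merges: 3/50+9/100→3/20; 13/100+3/20→7/25; 1/5+11/50→21/50; 7/25+3/10→29/50; 21/50+29/50→1. L = 243/100 ≈ 2.4300.
L − H = 2.4300 − 2.4049 = 0.025 bits.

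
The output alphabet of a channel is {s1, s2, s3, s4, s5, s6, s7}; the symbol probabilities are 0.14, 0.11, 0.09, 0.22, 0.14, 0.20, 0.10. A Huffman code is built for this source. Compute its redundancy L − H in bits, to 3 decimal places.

0.036 bits

Entropy H = −Σ p log₂ p ≈ 2.7343 bits.
Huffman merges: 9/100+1/10→19/100; 11/100+7/50→1/4; 7/50+19/100→33/100; 1/5+11/50→21/50; 1/4+33/100→29/50; 21/50+29/50→1. L = 277/100 ≈ 2.7700.
L − H = 2.7700 − 2.7343 = 0.036 bits.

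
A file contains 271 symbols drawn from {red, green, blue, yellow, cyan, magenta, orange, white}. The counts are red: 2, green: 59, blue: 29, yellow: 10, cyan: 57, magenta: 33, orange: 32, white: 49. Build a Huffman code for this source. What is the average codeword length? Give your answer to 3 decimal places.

2.768 bits/symbol

Probabilities are the counts divided by 271.
Repeatedly combine the two least-probable nodes; the expected code length is the sum of the merged weights.
merge 2/271 + 10/271 → 12/271
merge 12/271 + 29/271 → 41/271
merge 32/271 + 33/271 → 65/271
merge 41/271 + 49/271 → 90/271
merge 57/271 + 59/271 → 116/271
merge 65/271 + 90/271 → 155/271
merge 116/271 + 155/271 → 1
L = 12/271 + 41/271 + 65/271 + 90/271 + 116/271 + 155/271 + 1 = 750/271 ≈ 2.768 bits/symbol.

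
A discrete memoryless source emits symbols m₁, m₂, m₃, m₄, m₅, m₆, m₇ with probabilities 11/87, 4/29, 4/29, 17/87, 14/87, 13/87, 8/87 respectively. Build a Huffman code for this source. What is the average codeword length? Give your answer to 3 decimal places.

2.805 bits/symbol

Repeatedly combine the two least-probable nodes; the expected code length is the sum of the merged weights.
merge 8/87 + 11/87 → 19/87
merge 4/29 + 4/29 → 8/29
merge 13/87 + 14/87 → 9/29
merge 17/87 + 19/87 → 12/29
merge 8/29 + 9/29 → 17/29
merge 12/29 + 17/29 → 1
L = 19/87 + 8/29 + 9/29 + 12/29 + 17/29 + 1 = 244/87 ≈ 2.805 bits/symbol.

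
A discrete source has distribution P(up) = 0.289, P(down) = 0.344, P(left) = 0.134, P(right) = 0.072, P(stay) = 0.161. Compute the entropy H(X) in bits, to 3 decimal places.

2.133 bits

H = −Σ pᵢ log₂ pᵢ.
−0.289·log₂(0.289) = 0.5176
−0.344·log₂(0.344) = 0.5296
−0.134·log₂(0.134) = 0.3886
−0.072·log₂(0.072) = 0.2733
−0.161·log₂(0.161) = 0.4242
Sum ≈ 2.1332 → 2.133 bits.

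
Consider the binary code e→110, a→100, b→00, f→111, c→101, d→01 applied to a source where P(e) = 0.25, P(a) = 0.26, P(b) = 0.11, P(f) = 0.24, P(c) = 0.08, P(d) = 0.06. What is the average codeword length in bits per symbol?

2.83 bits/symbol

L̄ = Σ pᵢ·ℓᵢ = 0.25·3 + 0.26·3 + 0.11·2 + 0.24·3 + 0.08·3 + 0.06·2 = 2.83 bits/symbol.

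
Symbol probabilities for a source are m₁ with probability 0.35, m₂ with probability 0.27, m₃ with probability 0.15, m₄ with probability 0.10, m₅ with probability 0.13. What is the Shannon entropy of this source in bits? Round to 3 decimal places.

2.166 bits

H = −Σ pᵢ log₂ pᵢ.
−0.35·log₂(0.35) = 0.5301
−0.27·log₂(0.27) = 0.5100
−0.15·log₂(0.15) = 0.4105
−0.10·log₂(0.10) = 0.3322
−0.13·log₂(0.13) = 0.3826
Sum ≈ 2.1655 → 2.166 bits.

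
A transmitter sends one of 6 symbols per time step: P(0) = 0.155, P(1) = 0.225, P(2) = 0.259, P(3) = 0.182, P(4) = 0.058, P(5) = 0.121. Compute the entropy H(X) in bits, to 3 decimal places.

H = −Σ pᵢ log₂ pᵢ.
−0.155·log₂(0.155) = 0.4169
−0.225·log₂(0.225) = 0.4842
−0.259·log₂(0.259) = 0.5048
−0.182·log₂(0.182) = 0.4474
−0.058·log₂(0.058) = 0.2383
−0.121·log₂(0.121) = 0.3687
Sum ≈ 2.4602 → 2.460 bits.

2.460 bits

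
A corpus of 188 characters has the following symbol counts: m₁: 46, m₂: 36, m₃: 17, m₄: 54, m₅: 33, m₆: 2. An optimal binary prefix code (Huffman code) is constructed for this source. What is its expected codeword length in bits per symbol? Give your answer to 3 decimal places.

Probabilities are the counts divided by 188.
Repeatedly combine the two least-probable nodes; the expected code length is the sum of the merged weights.
merge 1/94 + 17/188 → 19/188
merge 19/188 + 33/188 → 13/47
merge 9/47 + 23/94 → 41/94
merge 13/47 + 27/94 → 53/94
merge 41/94 + 53/94 → 1
L = 19/188 + 13/47 + 41/94 + 53/94 + 1 = 447/188 ≈ 2.378 bits/symbol.

2.378 bits/symbol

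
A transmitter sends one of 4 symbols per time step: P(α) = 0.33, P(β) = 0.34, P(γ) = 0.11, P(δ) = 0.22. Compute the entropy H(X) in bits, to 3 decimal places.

1.888 bits

H = −Σ pᵢ log₂ pᵢ.
−0.33·log₂(0.33) = 0.5278
−0.34·log₂(0.34) = 0.5292
−0.11·log₂(0.11) = 0.3503
−0.22·log₂(0.22) = 0.4806
Sum ≈ 1.8879 → 1.888 bits.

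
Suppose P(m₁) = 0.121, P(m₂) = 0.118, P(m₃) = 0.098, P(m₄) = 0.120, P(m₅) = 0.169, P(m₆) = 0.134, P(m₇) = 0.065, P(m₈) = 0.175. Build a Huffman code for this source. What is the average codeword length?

2.988 bits/symbol

Repeatedly combine the two least-probable nodes; the expected code length is the sum of the merged weights.
merge 13/200 + 49/500 → 163/1000
merge 59/500 + 3/25 → 119/500
merge 121/1000 + 67/500 → 51/200
merge 163/1000 + 169/1000 → 83/250
merge 7/40 + 119/500 → 413/1000
merge 51/200 + 83/250 → 587/1000
merge 413/1000 + 587/1000 → 1
L = 163/1000 + 119/500 + 51/200 + 83/250 + 413/1000 + 587/1000 + 1 = 747/250 = 2.988 bits/symbol.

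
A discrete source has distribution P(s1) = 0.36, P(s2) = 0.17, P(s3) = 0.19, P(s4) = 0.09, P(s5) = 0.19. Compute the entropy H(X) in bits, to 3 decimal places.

H = −Σ pᵢ log₂ pᵢ.
−0.36·log₂(0.36) = 0.5306
−0.17·log₂(0.17) = 0.4346
−0.19·log₂(0.19) = 0.4552
−0.09·log₂(0.09) = 0.3127
−0.19·log₂(0.19) = 0.4552
Sum ≈ 2.1883 → 2.188 bits.

2.188 bits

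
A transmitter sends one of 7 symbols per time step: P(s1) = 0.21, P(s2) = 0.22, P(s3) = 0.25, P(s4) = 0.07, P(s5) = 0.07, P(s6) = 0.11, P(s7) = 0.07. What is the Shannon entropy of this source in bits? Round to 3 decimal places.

H = −Σ pᵢ log₂ pᵢ.
−0.21·log₂(0.21) = 0.4728
−0.22·log₂(0.22) = 0.4806
−0.25·log₂(0.25) = 0.5000
−0.07·log₂(0.07) = 0.2686
−0.07·log₂(0.07) = 0.2686
−0.11·log₂(0.11) = 0.3503
−0.07·log₂(0.07) = 0.2686
Sum ≈ 2.6093 → 2.609 bits.

2.609 bits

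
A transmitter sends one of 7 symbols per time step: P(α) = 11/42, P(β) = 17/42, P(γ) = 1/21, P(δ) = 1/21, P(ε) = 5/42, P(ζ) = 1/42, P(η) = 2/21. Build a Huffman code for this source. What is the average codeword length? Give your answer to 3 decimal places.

Repeatedly combine the two least-probable nodes; the expected code length is the sum of the merged weights.
merge 1/42 + 1/21 → 1/14
merge 1/21 + 1/14 → 5/42
merge 2/21 + 5/42 → 3/14
merge 5/42 + 3/14 → 1/3
merge 11/42 + 1/3 → 25/42
merge 17/42 + 25/42 → 1
L = 1/14 + 5/42 + 3/14 + 1/3 + 25/42 + 1 = 7/3 ≈ 2.333 bits/symbol.

2.333 bits/symbol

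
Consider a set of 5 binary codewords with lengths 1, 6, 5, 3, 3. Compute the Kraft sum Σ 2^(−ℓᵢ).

With common denominator 2^6 = 64: Σ 2^(−ℓᵢ) = 32/64 + 1/64 + 2/64 + 8/64 + 8/64 = 51/64 = 0.796875.

0.796875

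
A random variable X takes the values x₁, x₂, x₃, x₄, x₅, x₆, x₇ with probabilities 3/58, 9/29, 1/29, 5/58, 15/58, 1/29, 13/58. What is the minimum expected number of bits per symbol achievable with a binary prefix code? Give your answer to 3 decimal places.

Repeatedly combine the two least-probable nodes; the expected code length is the sum of the merged weights.
merge 1/29 + 1/29 → 2/29
merge 3/58 + 2/29 → 7/58
merge 5/58 + 7/58 → 6/29
merge 6/29 + 13/58 → 25/58
merge 15/58 + 9/29 → 33/58
merge 25/58 + 33/58 → 1
L = 2/29 + 7/58 + 6/29 + 25/58 + 33/58 + 1 = 139/58 ≈ 2.397 bits/symbol.

2.397 bits/symbol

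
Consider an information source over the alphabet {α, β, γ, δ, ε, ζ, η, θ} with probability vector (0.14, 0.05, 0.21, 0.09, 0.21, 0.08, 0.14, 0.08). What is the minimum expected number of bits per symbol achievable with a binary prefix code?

2.88 bits/symbol

Repeatedly combine the two least-probable nodes; the expected code length is the sum of the merged weights.
merge 1/20 + 2/25 → 13/100
merge 2/25 + 9/100 → 17/100
merge 13/100 + 7/50 → 27/100
merge 7/50 + 17/100 → 31/100
merge 21/100 + 21/100 → 21/50
merge 27/100 + 31/100 → 29/50
merge 21/50 + 29/50 → 1
L = 13/100 + 17/100 + 27/100 + 31/100 + 21/50 + 29/50 + 1 = 72/25 = 2.88 bits/symbol.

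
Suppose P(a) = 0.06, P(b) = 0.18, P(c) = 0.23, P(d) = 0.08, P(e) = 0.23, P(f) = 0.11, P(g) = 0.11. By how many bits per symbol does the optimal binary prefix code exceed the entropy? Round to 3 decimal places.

0.024 bits

Entropy H = −Σ p log₂ p ≈ 2.6563 bits.
Huffman merges: 3/50+2/25→7/50; 11/100+11/100→11/50; 7/50+9/50→8/25; 11/50+23/100→9/20; 23/100+8/25→11/20; 9/20+11/20→1. L = 67/25 ≈ 2.6800.
L − H = 2.6800 − 2.6563 = 0.024 bits.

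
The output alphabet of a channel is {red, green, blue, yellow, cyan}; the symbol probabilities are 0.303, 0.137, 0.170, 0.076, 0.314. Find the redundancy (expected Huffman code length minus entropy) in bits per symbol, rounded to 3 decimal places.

Entropy H = −Σ p log₂ p ≈ 2.1567 bits.
Huffman merges: 19/250+137/1000→213/1000; 17/100+213/1000→383/1000; 303/1000+157/500→617/1000; 383/1000+617/1000→1. L = 2213/1000 ≈ 2.2130.
L − H = 2.2130 − 2.1567 = 0.056 bits.

0.056 bits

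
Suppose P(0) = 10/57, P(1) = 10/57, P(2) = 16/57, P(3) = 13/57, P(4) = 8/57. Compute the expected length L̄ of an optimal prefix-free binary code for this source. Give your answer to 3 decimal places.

Repeatedly combine the two least-probable nodes; the expected code length is the sum of the merged weights.
merge 8/57 + 10/57 → 6/19
merge 10/57 + 13/57 → 23/57
merge 16/57 + 6/19 → 34/57
merge 23/57 + 34/57 → 1
L = 6/19 + 23/57 + 34/57 + 1 = 44/19 ≈ 2.316 bits/symbol.

2.316 bits/symbol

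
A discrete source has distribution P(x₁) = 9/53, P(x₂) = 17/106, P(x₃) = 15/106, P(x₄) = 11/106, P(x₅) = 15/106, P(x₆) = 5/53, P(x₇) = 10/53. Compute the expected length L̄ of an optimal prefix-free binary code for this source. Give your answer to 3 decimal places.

Repeatedly combine the two least-probable nodes; the expected code length is the sum of the merged weights.
merge 5/53 + 11/106 → 21/106
merge 15/106 + 15/106 → 15/53
merge 17/106 + 9/53 → 35/106
merge 10/53 + 21/106 → 41/106
merge 15/53 + 35/106 → 65/106
merge 41/106 + 65/106 → 1
L = 21/106 + 15/53 + 35/106 + 41/106 + 65/106 + 1 = 149/53 ≈ 2.811 bits/symbol.

2.811 bits/symbol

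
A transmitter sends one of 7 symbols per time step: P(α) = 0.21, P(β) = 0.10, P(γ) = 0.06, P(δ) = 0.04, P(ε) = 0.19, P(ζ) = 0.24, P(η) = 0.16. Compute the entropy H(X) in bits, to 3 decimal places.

H = −Σ pᵢ log₂ pᵢ.
−0.21·log₂(0.21) = 0.4728
−0.10·log₂(0.10) = 0.3322
−0.06·log₂(0.06) = 0.2435
−0.04·log₂(0.04) = 0.1858
−0.19·log₂(0.19) = 0.4552
−0.24·log₂(0.24) = 0.4941
−0.16·log₂(0.16) = 0.4230
Sum ≈ 2.6067 → 2.607 bits.

2.607 bits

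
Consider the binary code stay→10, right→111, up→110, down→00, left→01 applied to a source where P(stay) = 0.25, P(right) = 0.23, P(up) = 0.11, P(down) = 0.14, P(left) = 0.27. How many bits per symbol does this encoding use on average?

2.34 bits/symbol

L̄ = Σ pᵢ·ℓᵢ = 0.25·2 + 0.23·3 + 0.11·3 + 0.14·2 + 0.27·2 = 2.34 bits/symbol.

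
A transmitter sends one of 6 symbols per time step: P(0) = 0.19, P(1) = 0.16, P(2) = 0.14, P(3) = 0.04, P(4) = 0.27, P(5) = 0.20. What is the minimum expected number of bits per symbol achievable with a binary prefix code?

Repeatedly combine the two least-probable nodes; the expected code length is the sum of the merged weights.
merge 1/25 + 7/50 → 9/50
merge 4/25 + 9/50 → 17/50
merge 19/100 + 1/5 → 39/100
merge 27/100 + 17/50 → 61/100
merge 39/100 + 61/100 → 1
L = 9/50 + 17/50 + 39/100 + 61/100 + 1 = 63/25 = 2.52 bits/symbol.

2.52 bits/symbol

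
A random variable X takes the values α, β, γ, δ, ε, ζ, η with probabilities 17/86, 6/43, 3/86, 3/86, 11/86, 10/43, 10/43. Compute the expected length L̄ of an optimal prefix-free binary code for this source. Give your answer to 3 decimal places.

2.605 bits/symbol

Repeatedly combine the two least-probable nodes; the expected code length is the sum of the merged weights.
merge 3/86 + 3/86 → 3/43
merge 3/43 + 11/86 → 17/86
merge 6/43 + 17/86 → 29/86
merge 17/86 + 10/43 → 37/86
merge 10/43 + 29/86 → 49/86
merge 37/86 + 49/86 → 1
L = 3/43 + 17/86 + 29/86 + 37/86 + 49/86 + 1 = 112/43 ≈ 2.605 bits/symbol.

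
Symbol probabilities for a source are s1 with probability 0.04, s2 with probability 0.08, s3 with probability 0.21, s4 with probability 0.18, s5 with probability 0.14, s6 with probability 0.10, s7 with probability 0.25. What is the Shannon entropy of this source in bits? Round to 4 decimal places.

2.6247 bits

H = −Σ pᵢ log₂ pᵢ.
−0.04·log₂(0.04) = 0.1858
−0.08·log₂(0.08) = 0.2915
−0.21·log₂(0.21) = 0.4728
−0.18·log₂(0.18) = 0.4453
−0.14·log₂(0.14) = 0.3971
−0.10·log₂(0.10) = 0.3322
−0.25·log₂(0.25) = 0.5000
Sum ≈ 2.6247 → 2.6247 bits.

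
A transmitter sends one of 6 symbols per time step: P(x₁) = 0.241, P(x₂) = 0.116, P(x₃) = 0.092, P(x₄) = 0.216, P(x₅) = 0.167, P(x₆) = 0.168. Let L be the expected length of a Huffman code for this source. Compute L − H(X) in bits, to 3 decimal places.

Entropy H = −Σ p log₂ p ≈ 2.5130 bits.
Huffman merges: 23/250+29/250→26/125; 167/1000+21/125→67/200; 26/125+27/125→53/125; 241/1000+67/200→72/125; 53/125+72/125→1. L = 2543/1000 ≈ 2.5430.
L − H = 2.5430 − 2.5130 = 0.030 bits.

0.030 bits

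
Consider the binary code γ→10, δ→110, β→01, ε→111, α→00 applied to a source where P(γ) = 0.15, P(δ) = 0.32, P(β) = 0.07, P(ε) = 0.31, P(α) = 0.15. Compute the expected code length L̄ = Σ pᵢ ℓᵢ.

L̄ = Σ pᵢ·ℓᵢ = 0.15·2 + 0.32·3 + 0.07·2 + 0.31·3 + 0.15·2 = 2.63 bits/symbol.

2.63 bits/symbol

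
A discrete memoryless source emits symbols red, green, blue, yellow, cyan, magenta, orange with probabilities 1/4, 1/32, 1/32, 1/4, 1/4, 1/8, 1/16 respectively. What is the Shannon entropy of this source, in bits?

Each probability is a power of 1/2, so log₂(1/p) is an integer.
H = Σ p·log₂(1/p) = 1/4·2 + 1/32·5 + 1/32·5 + 1/4·2 + 1/4·2 + 1/8·3 + 1/16·4 = 2.4375 bits.

2.4375 bits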